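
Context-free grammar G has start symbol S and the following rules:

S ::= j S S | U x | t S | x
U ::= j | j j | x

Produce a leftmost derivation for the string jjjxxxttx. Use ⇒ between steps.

S ⇒ jSS   [S ::= j S S]
jSS ⇒ jjSSS   [S ::= j S S]
jjSSS ⇒ jjUxSS   [S ::= U x]
jjUxSS ⇒ jjjxSS   [U ::= j]
jjjxSS ⇒ jjjxUxS   [S ::= U x]
jjjxUxS ⇒ jjjxxxS   [U ::= x]
jjjxxxS ⇒ jjjxxxtS   [S ::= t S]
jjjxxxtS ⇒ jjjxxxttS   [S ::= t S]
jjjxxxttS ⇒ jjjxxxttx   [S ::= x]

S ⇒ jSS ⇒ jjSSS ⇒ jjUxSS ⇒ jjjxSS ⇒ jjjxUxS ⇒ jjjxxxS ⇒ jjjxxxtS ⇒ jjjxxxttS ⇒ jjjxxxttx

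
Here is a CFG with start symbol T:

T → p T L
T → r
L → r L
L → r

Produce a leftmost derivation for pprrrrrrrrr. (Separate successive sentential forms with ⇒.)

T ⇒ pTL ⇒ ppTLL ⇒ pprLL ⇒ pprrLL ⇒ pprrrLL ⇒ pprrrrLL ⇒ pprrrrrLL ⇒ pprrrrrrLL ⇒ pprrrrrrrLL ⇒ pprrrrrrrrL ⇒ pprrrrrrrrr

T ⇒ pTL   [T → p T L]
pTL ⇒ ppTLL   [T → p T L]
ppTLL ⇒ pprLL   [T → r]
pprLL ⇒ pprrLL   [L → r L]
pprrLL ⇒ pprrrLL   [L → r L]
pprrrLL ⇒ pprrrrLL   [L → r L]
pprrrrLL ⇒ pprrrrrLL   [L → r L]
pprrrrrLL ⇒ pprrrrrrLL   [L → r L]
pprrrrrrLL ⇒ pprrrrrrrLL   [L → r L]
pprrrrrrrLL ⇒ pprrrrrrrrL   [L → r]
pprrrrrrrrL ⇒ pprrrrrrrrr   [L → r]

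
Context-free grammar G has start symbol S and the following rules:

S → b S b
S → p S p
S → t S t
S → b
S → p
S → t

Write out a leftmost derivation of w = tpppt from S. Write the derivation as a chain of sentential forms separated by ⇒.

S ⇒ tSt ⇒ tpSpt ⇒ tpppt

S ⇒ tSt   [S → t S t]
tSt ⇒ tpSpt   [S → p S p]
tpSpt ⇒ tpppt   [S → p]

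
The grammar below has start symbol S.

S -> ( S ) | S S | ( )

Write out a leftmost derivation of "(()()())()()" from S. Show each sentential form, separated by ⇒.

S ⇒ SS ⇒ SSS ⇒ (S)SS ⇒ (SS)SS ⇒ (SSS)SS ⇒ (()SS)SS ⇒ (()()S)SS ⇒ (()()())SS ⇒ (()()())()S ⇒ (()()())()()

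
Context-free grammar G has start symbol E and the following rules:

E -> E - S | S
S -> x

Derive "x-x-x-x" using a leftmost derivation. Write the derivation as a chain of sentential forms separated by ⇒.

E ⇒ E-S ⇒ E-S-S ⇒ E-S-S-S ⇒ S-S-S-S ⇒ x-S-S-S ⇒ x-x-S-S ⇒ x-x-x-S ⇒ x-x-x-x

E ⇒ E-S   [E -> E - S]
E-S ⇒ E-S-S   [E -> E - S]
E-S-S ⇒ E-S-S-S   [E -> E - S]
E-S-S-S ⇒ S-S-S-S   [E -> S]
S-S-S-S ⇒ x-S-S-S   [S -> x]
x-S-S-S ⇒ x-x-S-S   [S -> x]
x-x-S-S ⇒ x-x-x-S   [S -> x]
x-x-x-S ⇒ x-x-x-x   [S -> x]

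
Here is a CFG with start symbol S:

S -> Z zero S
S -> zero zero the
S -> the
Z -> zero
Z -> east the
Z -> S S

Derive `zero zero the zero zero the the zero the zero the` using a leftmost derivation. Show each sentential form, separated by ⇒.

S ⇒ Z zero S ⇒ S S zero S ⇒ zero zero the S zero S ⇒ zero zero the Z zero S zero S ⇒ zero zero the S S zero S zero S ⇒ zero zero the zero zero the S zero S zero S ⇒ zero zero the zero zero the the zero S zero S ⇒ zero zero the zero zero the the zero the zero S ⇒ zero zero the zero zero the the zero the zero the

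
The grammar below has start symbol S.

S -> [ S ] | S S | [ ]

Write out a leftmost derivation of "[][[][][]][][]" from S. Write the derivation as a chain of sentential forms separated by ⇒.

S⇒SS⇒SSS⇒SSSS⇒[]SSS⇒[][S]SS⇒[][SS]SS⇒[][SSS]SS⇒[][[]SS]SS⇒[][[][]S]SS⇒[][[][][]]SS⇒[][[][][]][]S⇒[][[][][]][][]

S ⇒ SS   [S -> S S]
SS ⇒ SSS   [S -> S S]
SSS ⇒ SSSS   [S -> S S]
SSSS ⇒ []SSS   [S -> [ ]]
[]SSS ⇒ [][S]SS   [S -> [ S ]]
[][S]SS ⇒ [][SS]SS   [S -> S S]
[][SS]SS ⇒ [][SSS]SS   [S -> S S]
[][SSS]SS ⇒ [][[]SS]SS   [S -> [ ]]
[][[]SS]SS ⇒ [][[][]S]SS   [S -> [ ]]
[][[][]S]SS ⇒ [][[][][]]SS   [S -> [ ]]
[][[][][]]SS ⇒ [][[][][]][]S   [S -> [ ]]
[][[][][]][]S ⇒ [][[][][]][][]   [S -> [ ]]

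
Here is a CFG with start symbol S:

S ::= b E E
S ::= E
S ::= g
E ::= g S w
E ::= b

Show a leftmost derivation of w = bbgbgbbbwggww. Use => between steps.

S => bEE => bbE => bbgSw => bbgbEEw => bbgbgSwEw => bbgbgbEEwEw => bbgbgbbEwEw => bbgbgbbbwEw => bbgbgbbbwgSww => bbgbgbbbwggww

S => bEE   [S ::= b E E]
bEE => bbE   [E ::= b]
bbE => bbgSw   [E ::= g S w]
bbgSw => bbgbEEw   [S ::= b E E]
bbgbEEw => bbgbgSwEw   [E ::= g S w]
bbgbgSwEw => bbgbgbEEwEw   [S ::= b E E]
bbgbgbEEwEw => bbgbgbbEwEw   [E ::= b]
bbgbgbbEwEw => bbgbgbbbwEw   [E ::= b]
bbgbgbbbwEw => bbgbgbbbwgSww   [E ::= g S w]
bbgbgbbbwgSww => bbgbgbbbwggww   [S ::= g]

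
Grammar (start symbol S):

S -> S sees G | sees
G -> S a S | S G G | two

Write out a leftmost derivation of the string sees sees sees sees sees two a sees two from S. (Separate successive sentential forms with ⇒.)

S ⇒ S sees G   [S -> S sees G]
S sees G ⇒ sees sees G   [S -> sees]
sees sees G ⇒ sees sees S G G   [G -> S G G]
sees sees S G G ⇒ sees sees sees G G   [S -> sees]
sees sees sees G G ⇒ sees sees sees S a S G   [G -> S a S]
sees sees sees S a S G ⇒ sees sees sees S sees G a S G   [S -> S sees G]
sees sees sees S sees G a S G ⇒ sees sees sees sees sees G a S G   [S -> sees]
sees sees sees sees sees G a S G ⇒ sees sees sees sees sees two a S G   [G -> two]
sees sees sees sees sees two a S G ⇒ sees sees sees sees sees two a sees G   [S -> sees]
sees sees sees sees sees two a sees G ⇒ sees sees sees sees sees two a sees two   [G -> two]

S ⇒ S sees G ⇒ sees sees G ⇒ sees sees S G G ⇒ sees sees sees G G ⇒ sees sees sees S a S G ⇒ sees sees sees S sees G a S G ⇒ sees sees sees sees sees G a S G ⇒ sees sees sees sees sees two a S G ⇒ sees sees sees sees sees two a sees G ⇒ sees sees sees sees sees two a sees two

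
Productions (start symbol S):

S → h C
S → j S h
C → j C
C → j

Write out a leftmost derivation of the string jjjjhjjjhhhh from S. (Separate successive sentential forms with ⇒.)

S ⇒ jSh   [S → j S h]
jSh ⇒ jjShh   [S → j S h]
jjShh ⇒ jjjShhh   [S → j S h]
jjjShhh ⇒ jjjjShhhh   [S → j S h]
jjjjShhhh ⇒ jjjjhChhhh   [S → h C]
jjjjhChhhh ⇒ jjjjhjChhhh   [C → j C]
jjjjhjChhhh ⇒ jjjjhjjChhhh   [C → j C]
jjjjhjjChhhh ⇒ jjjjhjjjhhhh   [C → j]

S ⇒ jSh ⇒ jjShh ⇒ jjjShhh ⇒ jjjjShhhh ⇒ jjjjhChhhh ⇒ jjjjhjChhhh ⇒ jjjjhjjChhhh ⇒ jjjjhjjjhhhh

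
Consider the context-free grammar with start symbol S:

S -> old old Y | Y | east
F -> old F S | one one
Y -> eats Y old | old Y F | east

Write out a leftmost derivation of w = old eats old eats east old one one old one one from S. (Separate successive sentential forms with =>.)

S => Y => old Y F => old eats Y old F => old eats old Y F old F => old eats old eats Y old F old F => old eats old eats east old F old F => old eats old eats east old one one old F => old eats old eats east old one one old one one

S => Y   [S -> Y]
Y => old Y F   [Y -> old Y F]
old Y F => old eats Y old F   [Y -> eats Y old]
old eats Y old F => old eats old Y F old F   [Y -> old Y F]
old eats old Y F old F => old eats old eats Y old F old F   [Y -> eats Y old]
old eats old eats Y old F old F => old eats old eats east old F old F   [Y -> east]
old eats old eats east old F old F => old eats old eats east old one one old F   [F -> one one]
old eats old eats east old one one old F => old eats old eats east old one one old one one   [F -> one one]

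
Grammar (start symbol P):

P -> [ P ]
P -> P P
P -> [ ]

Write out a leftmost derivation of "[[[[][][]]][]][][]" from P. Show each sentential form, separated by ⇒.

P ⇒ PP ⇒ PPP ⇒ [P]PP ⇒ [PP]PP ⇒ [[P]P]PP ⇒ [[[P]]P]PP ⇒ [[[PP]]P]PP ⇒ [[[PPP]]P]PP ⇒ [[[[]PP]]P]PP ⇒ [[[[][]P]]P]PP ⇒ [[[[][][]]]P]PP ⇒ [[[[][][]]][]]PP ⇒ [[[[][][]]][]][]P ⇒ [[[[][][]]][]][][]

P ⇒ PP   [P -> P P]
PP ⇒ PPP   [P -> P P]
PPP ⇒ [P]PP   [P -> [ P ]]
[P]PP ⇒ [PP]PP   [P -> P P]
[PP]PP ⇒ [[P]P]PP   [P -> [ P ]]
[[P]P]PP ⇒ [[[P]]P]PP   [P -> [ P ]]
[[[P]]P]PP ⇒ [[[PP]]P]PP   [P -> P P]
[[[PP]]P]PP ⇒ [[[PPP]]P]PP   [P -> P P]
[[[PPP]]P]PP ⇒ [[[[]PP]]P]PP   [P -> [ ]]
[[[[]PP]]P]PP ⇒ [[[[][]P]]P]PP   [P -> [ ]]
[[[[][]P]]P]PP ⇒ [[[[][][]]]P]PP   [P -> [ ]]
[[[[][][]]]P]PP ⇒ [[[[][][]]][]]PP   [P -> [ ]]
[[[[][][]]][]]PP ⇒ [[[[][][]]][]][]P   [P -> [ ]]
[[[[][][]]][]][]P ⇒ [[[[][][]]][]][][]   [P -> [ ]]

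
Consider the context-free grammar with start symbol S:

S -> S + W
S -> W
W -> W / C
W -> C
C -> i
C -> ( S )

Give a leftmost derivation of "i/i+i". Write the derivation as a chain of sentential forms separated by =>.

S => S+W   [S -> S + W]
S+W => W+W   [S -> W]
W+W => W/C+W   [W -> W / C]
W/C+W => C/C+W   [W -> C]
C/C+W => i/C+W   [C -> i]
i/C+W => i/i+W   [C -> i]
i/i+W => i/i+C   [W -> C]
i/i+C => i/i+i   [C -> i]

S => S+W => W+W => W/C+W => C/C+W => i/C+W => i/i+W => i/i+C => i/i+i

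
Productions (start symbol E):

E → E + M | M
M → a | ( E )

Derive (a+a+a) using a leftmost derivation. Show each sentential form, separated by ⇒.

E ⇒ M ⇒ (E) ⇒ (E+M) ⇒ (E+M+M) ⇒ (M+M+M) ⇒ (a+M+M) ⇒ (a+a+M) ⇒ (a+a+a)

E ⇒ M   [E → M]
M ⇒ (E)   [M → ( E )]
(E) ⇒ (E+M)   [E → E + M]
(E+M) ⇒ (E+M+M)   [E → E + M]
(E+M+M) ⇒ (M+M+M)   [E → M]
(M+M+M) ⇒ (a+M+M)   [M → a]
(a+M+M) ⇒ (a+a+M)   [M → a]
(a+a+M) ⇒ (a+a+a)   [M → a]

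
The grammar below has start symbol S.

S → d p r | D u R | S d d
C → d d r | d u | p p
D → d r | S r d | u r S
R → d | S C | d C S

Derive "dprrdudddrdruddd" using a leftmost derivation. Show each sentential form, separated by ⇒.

S ⇒ DuR   [S → D u R]
DuR ⇒ SrduR   [D → S r d]
SrduR ⇒ dprrduR   [S → d p r]
dprrduR ⇒ dprrdudCS   [R → d C S]
dprrdudCS ⇒ dprrdudddrS   [C → d d r]
dprrdudddrS ⇒ dprrdudddrSdd   [S → S d d]
dprrdudddrSdd ⇒ dprrdudddrDuRdd   [S → D u R]
dprrdudddrDuRdd ⇒ dprrdudddrdruRdd   [D → d r]
dprrdudddrdruRdd ⇒ dprrdudddrdruddd   [R → d]

S ⇒ DuR ⇒ SrduR ⇒ dprrduR ⇒ dprrdudCS ⇒ dprrdudddrS ⇒ dprrdudddrSdd ⇒ dprrdudddrDuRdd ⇒ dprrdudddrdruRdd ⇒ dprrdudddrdruddd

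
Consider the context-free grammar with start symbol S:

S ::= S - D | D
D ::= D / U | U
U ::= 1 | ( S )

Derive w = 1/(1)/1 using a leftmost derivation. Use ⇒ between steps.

S ⇒ D   [S ::= D]
D ⇒ D/U   [D ::= D / U]
D/U ⇒ D/U/U   [D ::= D / U]
D/U/U ⇒ U/U/U   [D ::= U]
U/U/U ⇒ 1/U/U   [U ::= 1]
1/U/U ⇒ 1/(S)/U   [U ::= ( S )]
1/(S)/U ⇒ 1/(D)/U   [S ::= D]
1/(D)/U ⇒ 1/(U)/U   [D ::= U]
1/(U)/U ⇒ 1/(1)/U   [U ::= 1]
1/(1)/U ⇒ 1/(1)/1   [U ::= 1]

S ⇒ D ⇒ D/U ⇒ D/U/U ⇒ U/U/U ⇒ 1/U/U ⇒ 1/(S)/U ⇒ 1/(D)/U ⇒ 1/(U)/U ⇒ 1/(1)/U ⇒ 1/(1)/1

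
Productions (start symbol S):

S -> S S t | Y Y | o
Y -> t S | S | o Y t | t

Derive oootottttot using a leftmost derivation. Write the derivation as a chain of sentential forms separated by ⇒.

S ⇒ SSt   [S -> S S t]
SSt ⇒ SStSt   [S -> S S t]
SStSt ⇒ oStSt   [S -> o]
oStSt ⇒ oYYtSt   [S -> Y Y]
oYYtSt ⇒ ooYtYtSt   [Y -> o Y t]
ooYtYtSt ⇒ oooYttYtSt   [Y -> o Y t]
oooYttYtSt ⇒ oootSttYtSt   [Y -> t S]
oootSttYtSt ⇒ oootottYtSt   [S -> o]
oootottYtSt ⇒ oootottttSt   [Y -> t]
oootottttSt ⇒ oootottttot   [S -> o]

S⇒SSt⇒SStSt⇒oStSt⇒oYYtSt⇒ooYtYtSt⇒oooYttYtSt⇒oootSttYtSt⇒oootottYtSt⇒oootottttSt⇒oootottttot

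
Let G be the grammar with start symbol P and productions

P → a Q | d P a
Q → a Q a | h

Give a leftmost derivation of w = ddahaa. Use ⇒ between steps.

P ⇒ dPa ⇒ ddPaa ⇒ ddaQaa ⇒ ddahaa

P ⇒ dPa   [P → d P a]
dPa ⇒ ddPaa   [P → d P a]
ddPaa ⇒ ddaQaa   [P → a Q]
ddaQaa ⇒ ddahaa   [Q → h]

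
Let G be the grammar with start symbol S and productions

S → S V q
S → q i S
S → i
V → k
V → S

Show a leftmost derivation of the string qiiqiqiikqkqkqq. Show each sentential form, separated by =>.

S => SVq   [S → S V q]
SVq => qiSVq   [S → q i S]
qiSVq => qiiVq   [S → i]
qiiVq => qiiSq   [V → S]
qiiSq => qiiSVqq   [S → S V q]
qiiSVqq => qiiqiSVqq   [S → q i S]
qiiqiSVqq => qiiqiqiSVqq   [S → q i S]
qiiqiqiSVqq => qiiqiqiSVqVqq   [S → S V q]
qiiqiqiSVqVqq => qiiqiqiSVqVqVqq   [S → S V q]
qiiqiqiSVqVqVqq => qiiqiqiiVqVqVqq   [S → i]
qiiqiqiiVqVqVqq => qiiqiqiikqVqVqq   [V → k]
qiiqiqiikqVqVqq => qiiqiqiikqkqVqq   [V → k]
qiiqiqiikqkqVqq => qiiqiqiikqkqkqq   [V → k]

S => SVq => qiSVq => qiiVq => qiiSq => qiiSVqq => qiiqiSVqq => qiiqiqiSVqq => qiiqiqiSVqVqq => qiiqiqiSVqVqVqq => qiiqiqiiVqVqVqq => qiiqiqiikqVqVqq => qiiqiqiikqkqVqq => qiiqiqiikqkqkqq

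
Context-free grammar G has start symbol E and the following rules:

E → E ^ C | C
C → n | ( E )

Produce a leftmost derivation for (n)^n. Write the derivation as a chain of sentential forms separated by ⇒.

E ⇒ E^C   [E → E ^ C]
E^C ⇒ C^C   [E → C]
C^C ⇒ (E)^C   [C → ( E )]
(E)^C ⇒ (C)^C   [E → C]
(C)^C ⇒ (n)^C   [C → n]
(n)^C ⇒ (n)^n   [C → n]

E⇒E^C⇒C^C⇒(E)^C⇒(C)^C⇒(n)^C⇒(n)^n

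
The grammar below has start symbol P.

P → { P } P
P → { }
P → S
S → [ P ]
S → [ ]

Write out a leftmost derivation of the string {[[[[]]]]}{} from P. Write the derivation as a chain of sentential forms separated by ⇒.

P ⇒ {P}P   [P → { P } P]
{P}P ⇒ {S}P   [P → S]
{S}P ⇒ {[P]}P   [S → [ P ]]
{[P]}P ⇒ {[S]}P   [P → S]
{[S]}P ⇒ {[[P]]}P   [S → [ P ]]
{[[P]]}P ⇒ {[[S]]}P   [P → S]
{[[S]]}P ⇒ {[[[P]]]}P   [S → [ P ]]
{[[[P]]]}P ⇒ {[[[S]]]}P   [P → S]
{[[[S]]]}P ⇒ {[[[[]]]]}P   [S → [ ]]
{[[[[]]]]}P ⇒ {[[[[]]]]}{}   [P → { }]

P ⇒ {P}P ⇒ {S}P ⇒ {[P]}P ⇒ {[S]}P ⇒ {[[P]]}P ⇒ {[[S]]}P ⇒ {[[[P]]]}P ⇒ {[[[S]]]}P ⇒ {[[[[]]]]}P ⇒ {[[[[]]]]}{}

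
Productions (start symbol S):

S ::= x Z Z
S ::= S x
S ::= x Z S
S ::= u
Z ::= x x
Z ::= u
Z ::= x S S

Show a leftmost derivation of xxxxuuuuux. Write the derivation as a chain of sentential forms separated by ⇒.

S⇒Sx⇒xZSx⇒xxSSSx⇒xxxZZSSx⇒xxxxSSZSSx⇒xxxxuSZSSx⇒xxxxuuZSSx⇒xxxxuuuSSx⇒xxxxuuuuSx⇒xxxxuuuuux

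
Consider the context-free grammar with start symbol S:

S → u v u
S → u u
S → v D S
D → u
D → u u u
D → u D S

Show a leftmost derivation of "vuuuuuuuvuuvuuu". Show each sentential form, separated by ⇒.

S ⇒ vDS   [S → v D S]
vDS ⇒ vuDSS   [D → u D S]
vuDSS ⇒ vuuDSSS   [D → u D S]
vuuDSSS ⇒ vuuuuuSSS   [D → u u u]
vuuuuuSSS ⇒ vuuuuuuuSS   [S → u u]
vuuuuuuuSS ⇒ vuuuuuuuvDSS   [S → v D S]
vuuuuuuuvDSS ⇒ vuuuuuuuvuSS   [D → u]
vuuuuuuuvuSS ⇒ vuuuuuuuvuuvuS   [S → u v u]
vuuuuuuuvuuvuS ⇒ vuuuuuuuvuuvuuu   [S → u u]

S⇒vDS⇒vuDSS⇒vuuDSSS⇒vuuuuuSSS⇒vuuuuuuuSS⇒vuuuuuuuvDSS⇒vuuuuuuuvuSS⇒vuuuuuuuvuuvuS⇒vuuuuuuuvuuvuuu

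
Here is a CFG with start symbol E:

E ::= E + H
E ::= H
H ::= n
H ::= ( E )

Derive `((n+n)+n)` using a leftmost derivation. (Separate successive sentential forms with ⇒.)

E ⇒ H   [E ::= H]
H ⇒ (E)   [H ::= ( E )]
(E) ⇒ (E+H)   [E ::= E + H]
(E+H) ⇒ (H+H)   [E ::= H]
(H+H) ⇒ ((E)+H)   [H ::= ( E )]
((E)+H) ⇒ ((E+H)+H)   [E ::= E + H]
((E+H)+H) ⇒ ((H+H)+H)   [E ::= H]
((H+H)+H) ⇒ ((n+H)+H)   [H ::= n]
((n+H)+H) ⇒ ((n+n)+H)   [H ::= n]
((n+n)+H) ⇒ ((n+n)+n)   [H ::= n]

E ⇒ H ⇒ (E) ⇒ (E+H) ⇒ (H+H) ⇒ ((E)+H) ⇒ ((E+H)+H) ⇒ ((H+H)+H) ⇒ ((n+H)+H) ⇒ ((n+n)+H) ⇒ ((n+n)+n)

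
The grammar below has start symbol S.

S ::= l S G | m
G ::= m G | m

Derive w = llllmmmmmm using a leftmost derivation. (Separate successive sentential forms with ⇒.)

S ⇒ lSG ⇒ llSGG ⇒ lllSGGG ⇒ llllSGGGG ⇒ llllmGGGG ⇒ llllmmGGGG ⇒ llllmmmGGG ⇒ llllmmmmGG ⇒ llllmmmmmG ⇒ llllmmmmmm

S ⇒ lSG   [S ::= l S G]
lSG ⇒ llSGG   [S ::= l S G]
llSGG ⇒ lllSGGG   [S ::= l S G]
lllSGGG ⇒ llllSGGGG   [S ::= l S G]
llllSGGGG ⇒ llllmGGGG   [S ::= m]
llllmGGGG ⇒ llllmmGGGG   [G ::= m G]
llllmmGGGG ⇒ llllmmmGGG   [G ::= m]
llllmmmGGG ⇒ llllmmmmGG   [G ::= m]
llllmmmmGG ⇒ llllmmmmmG   [G ::= m]
llllmmmmmG ⇒ llllmmmmmm   [G ::= m]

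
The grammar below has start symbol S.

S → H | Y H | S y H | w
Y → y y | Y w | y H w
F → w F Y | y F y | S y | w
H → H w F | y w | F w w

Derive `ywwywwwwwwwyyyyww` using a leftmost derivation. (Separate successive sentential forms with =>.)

S=>H=>Fww=>yFyww=>ywFYyww=>ywSyYyww=>ywSyHyYyww=>ywwyHyYyww=>ywwyHwFyYyww=>ywwyHwFwFyYyww=>ywwyFwwwFwFyYyww=>ywwywwwwFwFyYyww=>ywwywwwwwwFyYyww=>ywwywwwwwwwyYyww=>ywwywwwwwwwyyyyww

S => H   [S → H]
H => Fww   [H → F w w]
Fww => yFyww   [F → y F y]
yFyww => ywFYyww   [F → w F Y]
ywFYyww => ywSyYyww   [F → S y]
ywSyYyww => ywSyHyYyww   [S → S y H]
ywSyHyYyww => ywwyHyYyww   [S → w]
ywwyHyYyww => ywwyHwFyYyww   [H → H w F]
ywwyHwFyYyww => ywwyHwFwFyYyww   [H → H w F]
ywwyHwFwFyYyww => ywwyFwwwFwFyYyww   [H → F w w]
ywwyFwwwFwFyYyww => ywwywwwwFwFyYyww   [F → w]
ywwywwwwFwFyYyww => ywwywwwwwwFyYyww   [F → w]
ywwywwwwwwFyYyww => ywwywwwwwwwyYyww   [F → w]
ywwywwwwwwwyYyww => ywwywwwwwwwyyyyww   [Y → y y]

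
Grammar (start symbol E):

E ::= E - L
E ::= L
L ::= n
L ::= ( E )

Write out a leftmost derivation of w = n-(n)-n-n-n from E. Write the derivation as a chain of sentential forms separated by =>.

E=>E-L=>E-L-L=>E-L-L-L=>E-L-L-L-L=>L-L-L-L-L=>n-L-L-L-L=>n-(E)-L-L-L=>n-(L)-L-L-L=>n-(n)-L-L-L=>n-(n)-n-L-L=>n-(n)-n-n-L=>n-(n)-n-n-n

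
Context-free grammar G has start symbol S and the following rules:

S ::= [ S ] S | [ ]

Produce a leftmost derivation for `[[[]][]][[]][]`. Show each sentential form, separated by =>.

S=>[S]S=>[[S]S]S=>[[[]]S]S=>[[[]][]]S=>[[[]][]][S]S=>[[[]][]][[]]S=>[[[]][]][[]][]

S => [S]S   [S ::= [ S ] S]
[S]S => [[S]S]S   [S ::= [ S ] S]
[[S]S]S => [[[]]S]S   [S ::= [ ]]
[[[]]S]S => [[[]][]]S   [S ::= [ ]]
[[[]][]]S => [[[]][]][S]S   [S ::= [ S ] S]
[[[]][]][S]S => [[[]][]][[]]S   [S ::= [ ]]
[[[]][]][[]]S => [[[]][]][[]][]   [S ::= [ ]]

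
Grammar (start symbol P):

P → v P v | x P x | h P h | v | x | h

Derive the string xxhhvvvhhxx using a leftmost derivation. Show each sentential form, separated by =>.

P => xPx   [P → x P x]
xPx => xxPxx   [P → x P x]
xxPxx => xxhPhxx   [P → h P h]
xxhPhxx => xxhhPhhxx   [P → h P h]
xxhhPhhxx => xxhhvPvhhxx   [P → v P v]
xxhhvPvhhxx => xxhhvvvhhxx   [P → v]

P => xPx => xxPxx => xxhPhxx => xxhhPhhxx => xxhhvPvhhxx => xxhhvvvhhxx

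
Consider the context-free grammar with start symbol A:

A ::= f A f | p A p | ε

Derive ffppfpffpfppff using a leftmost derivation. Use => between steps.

A => fAf => ffAff => ffpApff => ffppAppff => ffppfAfppff => ffppfpApfppff => ffppfpfAfpfppff => ffppfpffpfppff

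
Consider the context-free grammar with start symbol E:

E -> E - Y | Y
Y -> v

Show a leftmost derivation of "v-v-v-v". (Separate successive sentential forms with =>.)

E => E-Y   [E -> E - Y]
E-Y => E-Y-Y   [E -> E - Y]
E-Y-Y => E-Y-Y-Y   [E -> E - Y]
E-Y-Y-Y => Y-Y-Y-Y   [E -> Y]
Y-Y-Y-Y => v-Y-Y-Y   [Y -> v]
v-Y-Y-Y => v-v-Y-Y   [Y -> v]
v-v-Y-Y => v-v-v-Y   [Y -> v]
v-v-v-Y => v-v-v-v   [Y -> v]

E => E-Y => E-Y-Y => E-Y-Y-Y => Y-Y-Y-Y => v-Y-Y-Y => v-v-Y-Y => v-v-v-Y => v-v-v-v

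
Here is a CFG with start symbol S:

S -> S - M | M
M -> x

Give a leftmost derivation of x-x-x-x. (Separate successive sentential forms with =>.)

S => S-M   [S -> S - M]
S-M => S-M-M   [S -> S - M]
S-M-M => S-M-M-M   [S -> S - M]
S-M-M-M => M-M-M-M   [S -> M]
M-M-M-M => x-M-M-M   [M -> x]
x-M-M-M => x-x-M-M   [M -> x]
x-x-M-M => x-x-x-M   [M -> x]
x-x-x-M => x-x-x-x   [M -> x]

S => S-M => S-M-M => S-M-M-M => M-M-M-M => x-M-M-M => x-x-M-M => x-x-x-M => x-x-x-x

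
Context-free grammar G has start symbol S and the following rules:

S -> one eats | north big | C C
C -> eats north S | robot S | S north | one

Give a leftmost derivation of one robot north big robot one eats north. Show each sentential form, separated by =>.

S => C C => one C => one S north => one C C north => one robot S C north => one robot north big C north => one robot north big robot S north => one robot north big robot one eats north

S => C C   [S -> C C]
C C => one C   [C -> one]
one C => one S north   [C -> S north]
one S north => one C C north   [S -> C C]
one C C north => one robot S C north   [C -> robot S]
one robot S C north => one robot north big C north   [S -> north big]
one robot north big C north => one robot north big robot S north   [C -> robot S]
one robot north big robot S north => one robot north big robot one eats north   [S -> one eats]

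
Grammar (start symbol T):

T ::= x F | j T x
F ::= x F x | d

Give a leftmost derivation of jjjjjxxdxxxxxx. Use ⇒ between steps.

T ⇒ jTx ⇒ jjTxx ⇒ jjjTxxx ⇒ jjjjTxxxx ⇒ jjjjjTxxxxx ⇒ jjjjjxFxxxxx ⇒ jjjjjxxFxxxxxx ⇒ jjjjjxxdxxxxxx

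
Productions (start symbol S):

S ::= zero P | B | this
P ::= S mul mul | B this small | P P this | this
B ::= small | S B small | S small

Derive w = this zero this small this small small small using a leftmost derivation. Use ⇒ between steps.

S ⇒ B ⇒ S B small ⇒ this B small ⇒ this S small small ⇒ this zero P small small ⇒ this zero B this small small small ⇒ this zero S small this small small small ⇒ this zero this small this small small small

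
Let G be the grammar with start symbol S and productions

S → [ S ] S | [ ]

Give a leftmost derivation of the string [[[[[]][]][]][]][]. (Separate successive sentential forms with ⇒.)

S ⇒ [S]S ⇒ [[S]S]S ⇒ [[[S]S]S]S ⇒ [[[[S]S]S]S]S ⇒ [[[[[]]S]S]S]S ⇒ [[[[[]][]]S]S]S ⇒ [[[[[]][]][]]S]S ⇒ [[[[[]][]][]][]]S ⇒ [[[[[]][]][]][]][]

S ⇒ [S]S   [S → [ S ] S]
[S]S ⇒ [[S]S]S   [S → [ S ] S]
[[S]S]S ⇒ [[[S]S]S]S   [S → [ S ] S]
[[[S]S]S]S ⇒ [[[[S]S]S]S]S   [S → [ S ] S]
[[[[S]S]S]S]S ⇒ [[[[[]]S]S]S]S   [S → [ ]]
[[[[[]]S]S]S]S ⇒ [[[[[]][]]S]S]S   [S → [ ]]
[[[[[]][]]S]S]S ⇒ [[[[[]][]][]]S]S   [S → [ ]]
[[[[[]][]][]]S]S ⇒ [[[[[]][]][]][]]S   [S → [ ]]
[[[[[]][]][]][]]S ⇒ [[[[[]][]][]][]][]   [S → [ ]]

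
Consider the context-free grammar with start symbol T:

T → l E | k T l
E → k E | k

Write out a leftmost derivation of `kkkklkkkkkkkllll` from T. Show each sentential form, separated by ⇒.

T ⇒ kTl ⇒ kkTll ⇒ kkkTlll ⇒ kkkkTllll ⇒ kkkklEllll ⇒ kkkklkEllll ⇒ kkkklkkEllll ⇒ kkkklkkkEllll ⇒ kkkklkkkkEllll ⇒ kkkklkkkkkEllll ⇒ kkkklkkkkkkEllll ⇒ kkkklkkkkkkkllll

T ⇒ kTl   [T → k T l]
kTl ⇒ kkTll   [T → k T l]
kkTll ⇒ kkkTlll   [T → k T l]
kkkTlll ⇒ kkkkTllll   [T → k T l]
kkkkTllll ⇒ kkkklEllll   [T → l E]
kkkklEllll ⇒ kkkklkEllll   [E → k E]
kkkklkEllll ⇒ kkkklkkEllll   [E → k E]
kkkklkkEllll ⇒ kkkklkkkEllll   [E → k E]
kkkklkkkEllll ⇒ kkkklkkkkEllll   [E → k E]
kkkklkkkkEllll ⇒ kkkklkkkkkEllll   [E → k E]
kkkklkkkkkEllll ⇒ kkkklkkkkkkEllll   [E → k E]
kkkklkkkkkkEllll ⇒ kkkklkkkkkkkllll   [E → k]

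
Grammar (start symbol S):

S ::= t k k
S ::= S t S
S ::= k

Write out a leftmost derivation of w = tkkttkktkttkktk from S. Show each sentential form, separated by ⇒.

S ⇒ StS   [S ::= S t S]
StS ⇒ StStS   [S ::= S t S]
StStS ⇒ StStStS   [S ::= S t S]
StStStS ⇒ StStStStS   [S ::= S t S]
StStStStS ⇒ tkktStStStS   [S ::= t k k]
tkktStStStS ⇒ tkkttkktStStS   [S ::= t k k]
tkkttkktStStS ⇒ tkkttkktktStS   [S ::= k]
tkkttkktktStS ⇒ tkkttkktkttkktS   [S ::= t k k]
tkkttkktkttkktS ⇒ tkkttkktkttkktk   [S ::= k]

S ⇒ StS ⇒ StStS ⇒ StStStS ⇒ StStStStS ⇒ tkktStStStS ⇒ tkkttkktStStS ⇒ tkkttkktktStS ⇒ tkkttkktkttkktS ⇒ tkkttkktkttkktk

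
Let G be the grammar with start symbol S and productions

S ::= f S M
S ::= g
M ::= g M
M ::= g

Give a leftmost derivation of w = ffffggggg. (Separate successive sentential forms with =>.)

S => fSM   [S ::= f S M]
fSM => ffSMM   [S ::= f S M]
ffSMM => fffSMMM   [S ::= f S M]
fffSMMM => ffffSMMMM   [S ::= f S M]
ffffSMMMM => ffffgMMMM   [S ::= g]
ffffgMMMM => ffffggMMM   [M ::= g]
ffffggMMM => ffffgggMM   [M ::= g]
ffffgggMM => ffffggggM   [M ::= g]
ffffggggM => ffffggggg   [M ::= g]

S => fSM => ffSMM => fffSMMM => ffffSMMMM => ffffgMMMM => ffffggMMM => ffffgggMM => ffffggggM => ffffggggg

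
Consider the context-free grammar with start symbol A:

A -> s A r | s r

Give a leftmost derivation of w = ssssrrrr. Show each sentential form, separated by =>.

A => sAr => ssArr => sssArrr => ssssrrrr

A => sAr   [A -> s A r]
sAr => ssArr   [A -> s A r]
ssArr => sssArrr   [A -> s A r]
sssArrr => ssssrrrr   [A -> s r]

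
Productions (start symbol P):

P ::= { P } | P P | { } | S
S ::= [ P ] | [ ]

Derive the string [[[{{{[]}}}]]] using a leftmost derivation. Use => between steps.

P=>S=>[P]=>[S]=>[[P]]=>[[S]]=>[[[P]]]=>[[[{P}]]]=>[[[{{P}}]]]=>[[[{{{P}}}]]]=>[[[{{{S}}}]]]=>[[[{{{[]}}}]]]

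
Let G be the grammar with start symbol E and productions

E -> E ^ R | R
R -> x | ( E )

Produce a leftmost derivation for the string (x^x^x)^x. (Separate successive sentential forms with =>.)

E=>E^R=>R^R=>(E)^R=>(E^R)^R=>(E^R^R)^R=>(R^R^R)^R=>(x^R^R)^R=>(x^x^R)^R=>(x^x^x)^R=>(x^x^x)^x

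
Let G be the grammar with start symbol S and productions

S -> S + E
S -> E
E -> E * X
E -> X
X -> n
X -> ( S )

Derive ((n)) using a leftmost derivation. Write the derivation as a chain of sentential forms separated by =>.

S => E   [S -> E]
E => X   [E -> X]
X => (S)   [X -> ( S )]
(S) => (E)   [S -> E]
(E) => (X)   [E -> X]
(X) => ((S))   [X -> ( S )]
((S)) => ((E))   [S -> E]
((E)) => ((X))   [E -> X]
((X)) => ((n))   [X -> n]

S => E => X => (S) => (E) => (X) => ((S)) => ((E)) => ((X)) => ((n))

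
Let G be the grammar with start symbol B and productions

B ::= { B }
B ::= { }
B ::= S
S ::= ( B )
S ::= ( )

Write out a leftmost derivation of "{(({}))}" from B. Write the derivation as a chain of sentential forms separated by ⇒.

B ⇒ {B} ⇒ {S} ⇒ {(B)} ⇒ {(S)} ⇒ {((B))} ⇒ {(({}))}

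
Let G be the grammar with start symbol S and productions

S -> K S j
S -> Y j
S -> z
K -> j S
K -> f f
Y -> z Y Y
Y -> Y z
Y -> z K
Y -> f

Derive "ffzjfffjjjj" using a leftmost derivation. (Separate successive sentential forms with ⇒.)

S ⇒ KSj   [S -> K S j]
KSj ⇒ ffSj   [K -> f f]
ffSj ⇒ ffYjj   [S -> Y j]
ffYjj ⇒ ffzKjj   [Y -> z K]
ffzKjj ⇒ ffzjSjj   [K -> j S]
ffzjSjj ⇒ ffzjKSjjj   [S -> K S j]
ffzjKSjjj ⇒ ffzjffSjjj   [K -> f f]
ffzjffSjjj ⇒ ffzjffYjjjj   [S -> Y j]
ffzjffYjjjj ⇒ ffzjfffjjjj   [Y -> f]

S⇒KSj⇒ffSj⇒ffYjj⇒ffzKjj⇒ffzjSjj⇒ffzjKSjjj⇒ffzjffSjjj⇒ffzjffYjjjj⇒ffzjfffjjjj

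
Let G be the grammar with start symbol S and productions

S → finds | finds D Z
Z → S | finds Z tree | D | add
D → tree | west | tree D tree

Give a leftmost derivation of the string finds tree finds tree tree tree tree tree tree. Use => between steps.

S => finds D Z => finds tree Z => finds tree finds Z tree => finds tree finds D tree => finds tree finds tree D tree tree => finds tree finds tree tree D tree tree tree => finds tree finds tree tree tree tree tree tree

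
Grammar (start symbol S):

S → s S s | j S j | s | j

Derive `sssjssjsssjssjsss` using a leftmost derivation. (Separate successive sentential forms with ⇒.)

S⇒sSs⇒ssSss⇒sssSsss⇒sssjSjsss⇒sssjsSsjsss⇒sssjssSssjsss⇒sssjssjSjssjsss⇒sssjssjsSsjssjsss⇒sssjssjsssjssjsss

S ⇒ sSs   [S → s S s]
sSs ⇒ ssSss   [S → s S s]
ssSss ⇒ sssSsss   [S → s S s]
sssSsss ⇒ sssjSjsss   [S → j S j]
sssjSjsss ⇒ sssjsSsjsss   [S → s S s]
sssjsSsjsss ⇒ sssjssSssjsss   [S → s S s]
sssjssSssjsss ⇒ sssjssjSjssjsss   [S → j S j]
sssjssjSjssjsss ⇒ sssjssjsSsjssjsss   [S → s S s]
sssjssjsSsjssjsss ⇒ sssjssjsssjssjsss   [S → s]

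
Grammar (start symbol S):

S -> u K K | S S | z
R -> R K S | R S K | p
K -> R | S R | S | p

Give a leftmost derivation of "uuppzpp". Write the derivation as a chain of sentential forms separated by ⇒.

S⇒uKK⇒uSRK⇒uSSRK⇒uuKKSRK⇒uupKSRK⇒uuppSRK⇒uuppzRK⇒uuppzpK⇒uuppzpp

S ⇒ uKK   [S -> u K K]
uKK ⇒ uSRK   [K -> S R]
uSRK ⇒ uSSRK   [S -> S S]
uSSRK ⇒ uuKKSRK   [S -> u K K]
uuKKSRK ⇒ uupKSRK   [K -> p]
uupKSRK ⇒ uuppSRK   [K -> p]
uuppSRK ⇒ uuppzRK   [S -> z]
uuppzRK ⇒ uuppzpK   [R -> p]
uuppzpK ⇒ uuppzpp   [K -> p]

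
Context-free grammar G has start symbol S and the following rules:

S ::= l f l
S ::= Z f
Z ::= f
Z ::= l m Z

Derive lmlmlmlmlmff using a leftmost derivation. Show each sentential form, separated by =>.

S => Zf => lmZf => lmlmZf => lmlmlmZf => lmlmlmlmZf => lmlmlmlmlmZf => lmlmlmlmlmff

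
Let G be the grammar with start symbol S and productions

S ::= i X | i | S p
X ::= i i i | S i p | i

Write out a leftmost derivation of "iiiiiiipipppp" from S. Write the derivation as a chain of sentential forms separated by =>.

S => Sp => Spp => Sppp => iXppp => iSipppp => iiXipppp => iiSipipppp => iiiXipipppp => iiiiiiipipppp

S => Sp   [S ::= S p]
Sp => Spp   [S ::= S p]
Spp => Sppp   [S ::= S p]
Sppp => iXppp   [S ::= i X]
iXppp => iSipppp   [X ::= S i p]
iSipppp => iiXipppp   [S ::= i X]
iiXipppp => iiSipipppp   [X ::= S i p]
iiSipipppp => iiiXipipppp   [S ::= i X]
iiiXipipppp => iiiiiiipipppp   [X ::= i i i]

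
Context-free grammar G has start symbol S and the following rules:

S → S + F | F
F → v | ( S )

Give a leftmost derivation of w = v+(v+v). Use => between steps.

S=>S+F=>F+F=>v+F=>v+(S)=>v+(S+F)=>v+(F+F)=>v+(v+F)=>v+(v+v)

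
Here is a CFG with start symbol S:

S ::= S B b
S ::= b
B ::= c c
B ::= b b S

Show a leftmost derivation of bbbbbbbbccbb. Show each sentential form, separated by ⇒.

S ⇒ SBb ⇒ bBb ⇒ bbbSb ⇒ bbbSBbb ⇒ bbbSBbBbb ⇒ bbbbBbBbb ⇒ bbbbbbSbBbb ⇒ bbbbbbbbBbb ⇒ bbbbbbbbccbb

S ⇒ SBb   [S ::= S B b]
SBb ⇒ bBb   [S ::= b]
bBb ⇒ bbbSb   [B ::= b b S]
bbbSb ⇒ bbbSBbb   [S ::= S B b]
bbbSBbb ⇒ bbbSBbBbb   [S ::= S B b]
bbbSBbBbb ⇒ bbbbBbBbb   [S ::= b]
bbbbBbBbb ⇒ bbbbbbSbBbb   [B ::= b b S]
bbbbbbSbBbb ⇒ bbbbbbbbBbb   [S ::= b]
bbbbbbbbBbb ⇒ bbbbbbbbccbb   [B ::= c c]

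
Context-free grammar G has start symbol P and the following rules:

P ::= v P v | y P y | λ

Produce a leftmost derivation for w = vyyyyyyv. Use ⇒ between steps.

P ⇒ vPv ⇒ vyPyv ⇒ vyyPyyv ⇒ vyyyPyyyv ⇒ vyyyyyyv

P ⇒ vPv   [P ::= v P v]
vPv ⇒ vyPyv   [P ::= y P y]
vyPyv ⇒ vyyPyyv   [P ::= y P y]
vyyPyyv ⇒ vyyyPyyyv   [P ::= y P y]
vyyyPyyyv ⇒ vyyyyyyv   [P ::= λ]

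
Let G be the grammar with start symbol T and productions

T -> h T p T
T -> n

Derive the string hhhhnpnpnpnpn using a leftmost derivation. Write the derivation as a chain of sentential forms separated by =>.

T => hTpT => hhTpTpT => hhhTpTpTpT => hhhhTpTpTpTpT => hhhhnpTpTpTpT => hhhhnpnpTpTpT => hhhhnpnpnpTpT => hhhhnpnpnpnpT => hhhhnpnpnpnpn

T => hTpT   [T -> h T p T]
hTpT => hhTpTpT   [T -> h T p T]
hhTpTpT => hhhTpTpTpT   [T -> h T p T]
hhhTpTpTpT => hhhhTpTpTpTpT   [T -> h T p T]
hhhhTpTpTpTpT => hhhhnpTpTpTpT   [T -> n]
hhhhnpTpTpTpT => hhhhnpnpTpTpT   [T -> n]
hhhhnpnpTpTpT => hhhhnpnpnpTpT   [T -> n]
hhhhnpnpnpTpT => hhhhnpnpnpnpT   [T -> n]
hhhhnpnpnpnpT => hhhhnpnpnpnpn   [T -> n]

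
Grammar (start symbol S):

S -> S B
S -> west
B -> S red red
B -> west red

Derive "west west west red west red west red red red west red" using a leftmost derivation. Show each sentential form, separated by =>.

S => S B => S B B => west B B => west S red red B => west S B red red B => west S B B red red B => west S B B B red red B => west west B B B red red B => west west west red B B red red B => west west west red west red B red red B => west west west red west red west red red red B => west west west red west red west red red red west red

S => S B   [S -> S B]
S B => S B B   [S -> S B]
S B B => west B B   [S -> west]
west B B => west S red red B   [B -> S red red]
west S red red B => west S B red red B   [S -> S B]
west S B red red B => west S B B red red B   [S -> S B]
west S B B red red B => west S B B B red red B   [S -> S B]
west S B B B red red B => west west B B B red red B   [S -> west]
west west B B B red red B => west west west red B B red red B   [B -> west red]
west west west red B B red red B => west west west red west red B red red B   [B -> west red]
west west west red west red B red red B => west west west red west red west red red red B   [B -> west red]
west west west red west red west red red red B => west west west red west red west red red red west red   [B -> west red]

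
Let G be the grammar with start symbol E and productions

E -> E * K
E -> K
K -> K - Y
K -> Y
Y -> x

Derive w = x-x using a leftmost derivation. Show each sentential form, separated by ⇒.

E ⇒ K   [E -> K]
K ⇒ K-Y   [K -> K - Y]
K-Y ⇒ Y-Y   [K -> Y]
Y-Y ⇒ x-Y   [Y -> x]
x-Y ⇒ x-x   [Y -> x]

E⇒K⇒K-Y⇒Y-Y⇒x-Y⇒x-x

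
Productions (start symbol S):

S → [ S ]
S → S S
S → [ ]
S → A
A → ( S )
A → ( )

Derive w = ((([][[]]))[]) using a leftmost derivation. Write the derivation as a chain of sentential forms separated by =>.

S => A => (S) => (SS) => (AS) => ((S)S) => ((A)S) => (((S))S) => (((SS))S) => ((([]S))S) => ((([][S]))S) => ((([][[]]))S) => ((([][[]]))[])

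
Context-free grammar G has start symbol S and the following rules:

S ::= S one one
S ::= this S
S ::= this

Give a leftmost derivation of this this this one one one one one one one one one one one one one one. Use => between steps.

S => S one one => this S one one => this S one one one one => this S one one one one one one => this S one one one one one one one one => this S one one one one one one one one one one => this S one one one one one one one one one one one one => this this S one one one one one one one one one one one one => this this S one one one one one one one one one one one one one one => this this this one one one one one one one one one one one one one one

S => S one one   [S ::= S one one]
S one one => this S one one   [S ::= this S]
this S one one => this S one one one one   [S ::= S one one]
this S one one one one => this S one one one one one one   [S ::= S one one]
this S one one one one one one => this S one one one one one one one one   [S ::= S one one]
this S one one one one one one one one => this S one one one one one one one one one one   [S ::= S one one]
this S one one one one one one one one one one => this S one one one one one one one one one one one one   [S ::= S one one]
this S one one one one one one one one one one one one => this this S one one one one one one one one one one one one   [S ::= this S]
this this S one one one one one one one one one one one one => this this S one one one one one one one one one one one one one one   [S ::= S one one]
this this S one one one one one one one one one one one one one one => this this this one one one one one one one one one one one one one one   [S ::= this]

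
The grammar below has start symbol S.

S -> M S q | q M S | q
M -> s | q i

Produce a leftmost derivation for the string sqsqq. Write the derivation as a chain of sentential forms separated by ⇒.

S ⇒ MSq ⇒ sSq ⇒ sqMSq ⇒ sqsSq ⇒ sqsqq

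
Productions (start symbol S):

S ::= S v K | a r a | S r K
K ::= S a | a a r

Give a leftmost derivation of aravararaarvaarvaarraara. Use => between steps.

S => SvK   [S ::= S v K]
SvK => aravK   [S ::= a r a]
aravK => aravSa   [K ::= S a]
aravSa => aravSrKa   [S ::= S r K]
aravSrKa => aravSvKrKa   [S ::= S v K]
aravSvKrKa => aravSvKvKrKa   [S ::= S v K]
aravSvKvKrKa => aravSrKvKvKrKa   [S ::= S r K]
aravSrKvKvKrKa => aravararKvKvKrKa   [S ::= a r a]
aravararKvKvKrKa => aravararaarvKvKrKa   [K ::= a a r]
aravararaarvKvKrKa => aravararaarvaarvKrKa   [K ::= a a r]
aravararaarvaarvKrKa => aravararaarvaarvaarrKa   [K ::= a a r]
aravararaarvaarvaarrKa => aravararaarvaarvaarraara   [K ::= a a r]

S=>SvK=>aravK=>aravSa=>aravSrKa=>aravSvKrKa=>aravSvKvKrKa=>aravSrKvKvKrKa=>aravararKvKvKrKa=>aravararaarvKvKrKa=>aravararaarvaarvKrKa=>aravararaarvaarvaarrKa=>aravararaarvaarvaarraara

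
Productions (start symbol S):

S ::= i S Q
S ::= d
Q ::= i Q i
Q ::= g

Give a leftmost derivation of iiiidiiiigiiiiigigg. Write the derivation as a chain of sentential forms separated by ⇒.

S ⇒ iSQ   [S ::= i S Q]
iSQ ⇒ iiSQQ   [S ::= i S Q]
iiSQQ ⇒ iiiSQQQ   [S ::= i S Q]
iiiSQQQ ⇒ iiiiSQQQQ   [S ::= i S Q]
iiiiSQQQQ ⇒ iiiidQQQQ   [S ::= d]
iiiidQQQQ ⇒ iiiidiQiQQQ   [Q ::= i Q i]
iiiidiQiQQQ ⇒ iiiidiiQiiQQQ   [Q ::= i Q i]
iiiidiiQiiQQQ ⇒ iiiidiiiQiiiQQQ   [Q ::= i Q i]
iiiidiiiQiiiQQQ ⇒ iiiidiiiiQiiiiQQQ   [Q ::= i Q i]
iiiidiiiiQiiiiQQQ ⇒ iiiidiiiigiiiiQQQ   [Q ::= g]
iiiidiiiigiiiiQQQ ⇒ iiiidiiiigiiiiiQiQQ   [Q ::= i Q i]
iiiidiiiigiiiiiQiQQ ⇒ iiiidiiiigiiiiigiQQ   [Q ::= g]
iiiidiiiigiiiiigiQQ ⇒ iiiidiiiigiiiiigigQ   [Q ::= g]
iiiidiiiigiiiiigigQ ⇒ iiiidiiiigiiiiigigg   [Q ::= g]

S ⇒ iSQ ⇒ iiSQQ ⇒ iiiSQQQ ⇒ iiiiSQQQQ ⇒ iiiidQQQQ ⇒ iiiidiQiQQQ ⇒ iiiidiiQiiQQQ ⇒ iiiidiiiQiiiQQQ ⇒ iiiidiiiiQiiiiQQQ ⇒ iiiidiiiigiiiiQQQ ⇒ iiiidiiiigiiiiiQiQQ ⇒ iiiidiiiigiiiiigiQQ ⇒ iiiidiiiigiiiiigigQ ⇒ iiiidiiiigiiiiigigg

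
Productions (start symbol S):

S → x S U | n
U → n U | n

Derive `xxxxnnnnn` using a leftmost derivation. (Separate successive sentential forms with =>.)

S => xSU   [S → x S U]
xSU => xxSUU   [S → x S U]
xxSUU => xxxSUUU   [S → x S U]
xxxSUUU => xxxxSUUUU   [S → x S U]
xxxxSUUUU => xxxxnUUUU   [S → n]
xxxxnUUUU => xxxxnnUUU   [U → n]
xxxxnnUUU => xxxxnnnUU   [U → n]
xxxxnnnUU => xxxxnnnnU   [U → n]
xxxxnnnnU => xxxxnnnnn   [U → n]

S => xSU => xxSUU => xxxSUUU => xxxxSUUUU => xxxxnUUUU => xxxxnnUUU => xxxxnnnUU => xxxxnnnnU => xxxxnnnnn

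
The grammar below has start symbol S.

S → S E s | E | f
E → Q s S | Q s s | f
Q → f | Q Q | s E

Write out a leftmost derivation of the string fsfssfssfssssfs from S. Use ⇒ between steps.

S ⇒ SEs ⇒ SEsEs ⇒ fEsEs ⇒ fQsssEs ⇒ fsEsssEs ⇒ fsQsSsssEs ⇒ fsfsSsssEs ⇒ fsfsSEssssEs ⇒ fsfsEEssssEs ⇒ fsfsQssEssssEs ⇒ fsfssEssEssssEs ⇒ fsfssfssEssssEs ⇒ fsfssfssfssssEs ⇒ fsfssfssfssssfs

S ⇒ SEs   [S → S E s]
SEs ⇒ SEsEs   [S → S E s]
SEsEs ⇒ fEsEs   [S → f]
fEsEs ⇒ fQsssEs   [E → Q s s]
fQsssEs ⇒ fsEsssEs   [Q → s E]
fsEsssEs ⇒ fsQsSsssEs   [E → Q s S]
fsQsSsssEs ⇒ fsfsSsssEs   [Q → f]
fsfsSsssEs ⇒ fsfsSEssssEs   [S → S E s]
fsfsSEssssEs ⇒ fsfsEEssssEs   [S → E]
fsfsEEssssEs ⇒ fsfsQssEssssEs   [E → Q s s]
fsfsQssEssssEs ⇒ fsfssEssEssssEs   [Q → s E]
fsfssEssEssssEs ⇒ fsfssfssEssssEs   [E → f]
fsfssfssEssssEs ⇒ fsfssfssfssssEs   [E → f]
fsfssfssfssssEs ⇒ fsfssfssfssssfs   [E → f]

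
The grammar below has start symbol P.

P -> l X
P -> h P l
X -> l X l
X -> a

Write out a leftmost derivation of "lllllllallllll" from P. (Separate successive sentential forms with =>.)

P=>lX=>llXl=>lllXll=>llllXlll=>lllllXllll=>llllllXlllll=>lllllllXllllll=>lllllllallllll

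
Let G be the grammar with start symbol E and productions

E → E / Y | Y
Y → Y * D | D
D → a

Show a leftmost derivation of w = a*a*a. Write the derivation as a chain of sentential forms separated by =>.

E => Y => Y*D => Y*D*D => D*D*D => a*D*D => a*a*D => a*a*a

E => Y   [E → Y]
Y => Y*D   [Y → Y * D]
Y*D => Y*D*D   [Y → Y * D]
Y*D*D => D*D*D   [Y → D]
D*D*D => a*D*D   [D → a]
a*D*D => a*a*D   [D → a]
a*a*D => a*a*a   [D → a]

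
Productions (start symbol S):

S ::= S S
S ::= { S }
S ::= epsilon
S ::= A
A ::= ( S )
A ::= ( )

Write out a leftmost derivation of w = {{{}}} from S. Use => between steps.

S => {S}   [S ::= { S }]
{S} => {{S}}   [S ::= { S }]
{{S}} => {{{S}}}   [S ::= { S }]
{{{S}}} => {{{}}}   [S ::= epsilon]

S=>{S}=>{{S}}=>{{{S}}}=>{{{}}}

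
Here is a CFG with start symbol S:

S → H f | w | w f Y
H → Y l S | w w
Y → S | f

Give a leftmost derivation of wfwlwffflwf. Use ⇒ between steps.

S ⇒ Hf ⇒ YlSf ⇒ SlSf ⇒ HflSf ⇒ YlSflSf ⇒ SlSflSf ⇒ wfYlSflSf ⇒ wfSlSflSf ⇒ wfwlSflSf ⇒ wfwlwfYflSf ⇒ wfwlwffflSf ⇒ wfwlwffflwf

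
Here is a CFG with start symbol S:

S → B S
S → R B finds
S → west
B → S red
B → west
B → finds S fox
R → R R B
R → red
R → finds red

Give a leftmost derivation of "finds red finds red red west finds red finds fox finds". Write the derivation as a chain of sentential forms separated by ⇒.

S ⇒ R B finds ⇒ finds red B finds ⇒ finds red finds S fox finds ⇒ finds red finds R B finds fox finds ⇒ finds red finds red B finds fox finds ⇒ finds red finds red S red finds fox finds ⇒ finds red finds red R B finds red finds fox finds ⇒ finds red finds red red B finds red finds fox finds ⇒ finds red finds red red west finds red finds fox finds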